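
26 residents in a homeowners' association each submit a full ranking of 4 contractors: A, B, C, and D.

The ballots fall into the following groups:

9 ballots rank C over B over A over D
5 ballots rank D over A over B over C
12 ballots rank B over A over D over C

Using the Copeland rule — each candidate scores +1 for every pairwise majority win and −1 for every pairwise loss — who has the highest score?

Pairwise results:
  A vs B: B wins 21–5.
  A vs C: A wins 17–9.
  A vs D: A wins 21–5.
  B vs C: B wins 17–9.
  B vs D: B wins 21–5.
  C vs D: D wins 17–9.
Copeland scores (wins − losses):
  A: 2 − 1 = 1
  B: 3 − 0 = 3
  C: 0 − 3 = -3
  D: 1 − 2 = -1
B has the best Copeland score.

B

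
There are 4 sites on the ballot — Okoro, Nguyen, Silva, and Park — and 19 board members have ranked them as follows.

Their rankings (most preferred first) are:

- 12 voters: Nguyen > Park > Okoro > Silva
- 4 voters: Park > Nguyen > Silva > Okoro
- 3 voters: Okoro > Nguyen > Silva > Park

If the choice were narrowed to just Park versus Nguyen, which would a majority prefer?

Ballots ranking Park above Nguyen: 4.
Ballots ranking Nguyen above Park: 12+3 = 15.
Nguyen wins the head-to-head, 15–4.

Nguyen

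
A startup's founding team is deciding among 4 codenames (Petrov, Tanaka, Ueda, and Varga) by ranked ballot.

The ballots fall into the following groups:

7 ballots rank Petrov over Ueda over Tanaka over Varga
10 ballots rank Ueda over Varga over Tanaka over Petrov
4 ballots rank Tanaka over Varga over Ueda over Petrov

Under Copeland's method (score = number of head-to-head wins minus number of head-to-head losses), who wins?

Pairwise results:
  Petrov vs Tanaka: Tanaka wins 14–7.
  Petrov vs Ueda: Ueda wins 14–7.
  Petrov vs Varga: Varga wins 14–7.
  Tanaka vs Ueda: Ueda wins 17–4.
  Tanaka vs Varga: Tanaka wins 11–10.
  Ueda vs Varga: Ueda wins 17–4.
Copeland scores (wins − losses):
  Petrov: 0 − 3 = -3
  Tanaka: 2 − 1 = 1
  Ueda: 3 − 0 = 3
  Varga: 1 − 2 = -1
Ueda has the best Copeland score.

Ueda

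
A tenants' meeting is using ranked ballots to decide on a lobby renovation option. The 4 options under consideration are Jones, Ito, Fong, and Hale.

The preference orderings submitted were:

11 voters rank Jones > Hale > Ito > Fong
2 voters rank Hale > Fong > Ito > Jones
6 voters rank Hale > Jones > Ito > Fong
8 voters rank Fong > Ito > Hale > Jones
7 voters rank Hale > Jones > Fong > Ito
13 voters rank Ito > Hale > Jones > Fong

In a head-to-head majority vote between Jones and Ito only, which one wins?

Jones

Ballots ranking Jones above Ito: 11+6+7 = 24.
Ballots ranking Ito above Jones: 2+8+13 = 23.
Jones wins the head-to-head, 24–23.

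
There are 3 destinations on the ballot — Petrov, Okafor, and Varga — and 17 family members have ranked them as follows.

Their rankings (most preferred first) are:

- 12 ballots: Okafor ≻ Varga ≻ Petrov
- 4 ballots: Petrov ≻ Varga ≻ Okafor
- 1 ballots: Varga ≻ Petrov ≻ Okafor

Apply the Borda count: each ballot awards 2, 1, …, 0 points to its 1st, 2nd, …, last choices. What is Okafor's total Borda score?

Borda scores:
  Petrov: 12·0 + 4·2 + 1 = 9
  Okafor: 12·2 + 4·0 + 0 = 24
  Varga: 12·1 + 4·1 + 2 = 18

24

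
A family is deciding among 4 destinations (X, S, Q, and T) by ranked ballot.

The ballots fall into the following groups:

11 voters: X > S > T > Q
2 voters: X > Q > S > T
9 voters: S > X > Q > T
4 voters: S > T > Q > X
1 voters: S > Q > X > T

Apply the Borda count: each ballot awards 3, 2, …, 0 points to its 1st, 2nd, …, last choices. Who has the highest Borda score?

S

Borda scores:
  X: 11·3 + 2·3 + 9·2 + 4·0 + 1 = 58
  S: 11·2 + 2·1 + 9·3 + 4·3 + 3 = 66
  Q: 11·0 + 2·2 + 9·1 + 4·1 + 2 = 19
  T: 11·1 + 2·0 + 9·0 + 4·2 + 0 = 19
S has the highest total.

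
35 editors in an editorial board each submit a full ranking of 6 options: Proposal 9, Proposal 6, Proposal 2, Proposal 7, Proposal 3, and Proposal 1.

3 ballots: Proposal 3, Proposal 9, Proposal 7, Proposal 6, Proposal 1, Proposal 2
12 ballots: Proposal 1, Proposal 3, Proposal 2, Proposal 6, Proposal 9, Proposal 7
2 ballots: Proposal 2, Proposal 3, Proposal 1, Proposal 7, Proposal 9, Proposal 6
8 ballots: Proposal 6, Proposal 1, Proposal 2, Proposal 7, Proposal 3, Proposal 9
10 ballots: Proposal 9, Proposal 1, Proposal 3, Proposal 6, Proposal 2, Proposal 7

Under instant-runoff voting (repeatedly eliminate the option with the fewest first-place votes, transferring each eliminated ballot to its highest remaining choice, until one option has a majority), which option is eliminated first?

Round 1: Proposal 1 12, Proposal 9 10, Proposal 6 8, Proposal 3 3, Proposal 2 2, Proposal 7 0. Proposal 7 has the fewest and is eliminated.
Round 2: Proposal 1 12, Proposal 9 10, Proposal 6 8, Proposal 3 3, Proposal 2 2. Proposal 2 has the fewest and is eliminated.
Round 3: Proposal 1 12, Proposal 9 10, Proposal 6 8, Proposal 3 5. Proposal 3 has the fewest and is eliminated.
Round 4: Proposal 1 14, Proposal 9 13, Proposal 6 8. Proposal 6 has the fewest and is eliminated.
Round 5: Proposal 1 22, Proposal 9 13. Proposal 1 has a majority.

Proposal 7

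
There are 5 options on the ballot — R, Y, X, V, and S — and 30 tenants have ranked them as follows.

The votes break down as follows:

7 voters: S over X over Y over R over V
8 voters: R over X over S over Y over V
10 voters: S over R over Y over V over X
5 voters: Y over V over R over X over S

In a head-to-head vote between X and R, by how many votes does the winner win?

16

Ballots ranking X above R: 7.
Ballots ranking R above X: 8+10+5 = 23.
R wins 23–7, a margin of 16.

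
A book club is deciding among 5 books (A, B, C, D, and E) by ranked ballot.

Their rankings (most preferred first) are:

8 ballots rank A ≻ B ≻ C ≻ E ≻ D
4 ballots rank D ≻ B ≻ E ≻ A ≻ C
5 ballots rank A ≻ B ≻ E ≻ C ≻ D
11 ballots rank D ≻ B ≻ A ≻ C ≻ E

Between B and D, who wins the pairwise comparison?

Ballots ranking B above D: 8+5 = 13.
Ballots ranking D above B: 4+11 = 15.
D wins the head-to-head, 15–13.

D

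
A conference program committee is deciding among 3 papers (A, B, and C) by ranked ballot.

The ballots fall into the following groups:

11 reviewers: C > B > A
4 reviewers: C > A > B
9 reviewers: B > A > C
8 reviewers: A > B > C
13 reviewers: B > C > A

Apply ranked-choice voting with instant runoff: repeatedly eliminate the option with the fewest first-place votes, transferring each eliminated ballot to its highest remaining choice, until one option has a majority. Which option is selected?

Round 1: B 22, C 15, A 8. A has the fewest and is eliminated.
Round 2: B 30, C 15. B has a majority.

B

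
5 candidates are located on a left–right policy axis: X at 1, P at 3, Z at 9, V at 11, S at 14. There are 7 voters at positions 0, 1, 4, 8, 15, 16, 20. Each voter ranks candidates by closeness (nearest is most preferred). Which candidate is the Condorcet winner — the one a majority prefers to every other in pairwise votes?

With single-peaked preferences on a line, the Condorcet winner is the candidate closest to the median voter.
The median voter (position 8) is closest to Z at 9.
Check: Z vs X — voters closer to Z: 4 of 7.

Z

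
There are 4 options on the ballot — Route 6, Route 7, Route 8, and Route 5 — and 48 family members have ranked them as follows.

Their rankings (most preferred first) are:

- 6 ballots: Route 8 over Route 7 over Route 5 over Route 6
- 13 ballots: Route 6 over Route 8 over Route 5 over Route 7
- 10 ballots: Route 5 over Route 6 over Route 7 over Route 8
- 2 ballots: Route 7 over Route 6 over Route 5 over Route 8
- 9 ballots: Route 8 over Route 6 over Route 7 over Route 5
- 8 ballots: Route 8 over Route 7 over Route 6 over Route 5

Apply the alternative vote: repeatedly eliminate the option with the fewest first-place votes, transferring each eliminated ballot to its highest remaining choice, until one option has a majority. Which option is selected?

Round 1: Route 8 23, Route 6 13, Route 5 10, Route 7 2. Route 7 has the fewest and is eliminated.
Round 2: Route 8 23, Route 6 15, Route 5 10. Route 5 has the fewest and is eliminated.
Round 3: Route 6 25, Route 8 23. Route 6 has a majority.

Route 6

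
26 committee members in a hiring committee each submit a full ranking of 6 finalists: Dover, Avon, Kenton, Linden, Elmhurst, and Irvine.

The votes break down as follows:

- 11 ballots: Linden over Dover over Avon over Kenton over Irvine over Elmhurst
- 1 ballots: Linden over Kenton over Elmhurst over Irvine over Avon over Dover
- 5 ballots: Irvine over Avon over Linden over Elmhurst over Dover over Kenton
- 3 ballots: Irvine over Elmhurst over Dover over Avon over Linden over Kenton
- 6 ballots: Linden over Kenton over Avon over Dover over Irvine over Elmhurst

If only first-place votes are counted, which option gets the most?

First-place vote totals:
  Dover: 0
  Avon: 0
  Kenton: 0
  Linden: 18
  Elmhurst: 0
  Irvine: 8
Linden has the most first-place votes.

Linden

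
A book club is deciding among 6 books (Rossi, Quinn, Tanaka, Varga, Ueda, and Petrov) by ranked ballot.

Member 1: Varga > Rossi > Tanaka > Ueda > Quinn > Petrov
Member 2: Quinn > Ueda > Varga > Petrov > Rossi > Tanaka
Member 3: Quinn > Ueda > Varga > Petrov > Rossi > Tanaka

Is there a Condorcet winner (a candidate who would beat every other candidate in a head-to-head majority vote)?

Yes

Head-to-head results (3 voters total):
Rossi vs Quinn: Quinn wins 2–1.
Rossi vs Tanaka: Rossi wins 3–0.
Rossi vs Varga: Varga wins 3–0.
Rossi vs Ueda: Ueda wins 2–1.
Rossi vs Petrov: Petrov wins 2–1.
Quinn vs Tanaka: Quinn wins 2–1.
Quinn vs Varga: Quinn wins 2–1.
Quinn vs Ueda: Quinn wins 2–1.
Quinn vs Petrov: Quinn wins 3–0.
Tanaka vs Varga: Varga wins 3–0.
Tanaka vs Ueda: Ueda wins 2–1.
Tanaka vs Petrov: Petrov wins 2–1.
Varga vs Ueda: Ueda wins 2–1.
Varga vs Petrov: Varga wins 3–0.
Ueda vs Petrov: Ueda wins 3–0.
Quinn beats each rival — Rossi (2–1), Tanaka (2–1), Varga (2–1), Ueda (2–1), Petrov (3–0) — so Quinn is the Condorcet winner.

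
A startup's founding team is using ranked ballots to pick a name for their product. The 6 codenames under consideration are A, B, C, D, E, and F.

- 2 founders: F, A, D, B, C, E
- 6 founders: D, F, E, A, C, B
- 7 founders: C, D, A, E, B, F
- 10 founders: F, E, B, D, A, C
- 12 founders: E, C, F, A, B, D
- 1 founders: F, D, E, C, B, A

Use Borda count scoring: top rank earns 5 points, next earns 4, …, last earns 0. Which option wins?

E

Borda scores:
  A: 2·4 + 6·2 + 7·3 + 10·1 + 12·2 + 0 = 75
  B: 2·2 + 6·0 + 7·1 + 10·3 + 12·1 + 1 = 54
  C: 2·1 + 6·1 + 7·5 + 10·0 + 12·4 + 2 = 93
  D: 2·3 + 6·5 + 7·4 + 10·2 + 12·0 + 4 = 88
  E: 2·0 + 6·3 + 7·2 + 10·4 + 12·5 + 3 = 135
  F: 2·5 + 6·4 + 7·0 + 10·5 + 12·3 + 5 = 125
E has the highest total.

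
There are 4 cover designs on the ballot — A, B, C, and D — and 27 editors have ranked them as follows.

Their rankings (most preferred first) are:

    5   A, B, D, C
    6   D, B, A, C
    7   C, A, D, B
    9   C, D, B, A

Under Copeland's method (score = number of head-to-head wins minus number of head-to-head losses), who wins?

Pairwise results:
  A vs B: B wins 15–12.
  A vs C: C wins 16–11.
  A vs D: D wins 15–12.
  B vs C: C wins 16–11.
  B vs D: D wins 22–5.
  C vs D: C wins 16–11.
Copeland scores (wins − losses):
  A: 0 − 3 = -3
  B: 1 − 2 = -1
  C: 3 − 0 = 3
  D: 2 − 1 = 1
C has the best Copeland score.

C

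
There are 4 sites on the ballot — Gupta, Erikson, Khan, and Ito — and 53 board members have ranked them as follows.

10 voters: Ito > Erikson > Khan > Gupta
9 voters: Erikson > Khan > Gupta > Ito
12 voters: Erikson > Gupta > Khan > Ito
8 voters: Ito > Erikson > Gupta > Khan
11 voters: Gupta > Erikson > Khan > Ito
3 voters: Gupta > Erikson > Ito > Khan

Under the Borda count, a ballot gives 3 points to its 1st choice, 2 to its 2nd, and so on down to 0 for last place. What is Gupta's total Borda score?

83

Borda scores:
  Gupta: 10·0 + 9·1 + 12·2 + 8·1 + 11·3 + 3·3 = 83
  Erikson: 10·2 + 9·3 + 12·3 + 8·2 + 11·2 + 3·2 = 127
  Khan: 10·1 + 9·2 + 12·1 + 8·0 + 11·1 + 3·0 = 51
  Ito: 10·3 + 9·0 + 12·0 + 8·3 + 11·0 + 3·1 = 57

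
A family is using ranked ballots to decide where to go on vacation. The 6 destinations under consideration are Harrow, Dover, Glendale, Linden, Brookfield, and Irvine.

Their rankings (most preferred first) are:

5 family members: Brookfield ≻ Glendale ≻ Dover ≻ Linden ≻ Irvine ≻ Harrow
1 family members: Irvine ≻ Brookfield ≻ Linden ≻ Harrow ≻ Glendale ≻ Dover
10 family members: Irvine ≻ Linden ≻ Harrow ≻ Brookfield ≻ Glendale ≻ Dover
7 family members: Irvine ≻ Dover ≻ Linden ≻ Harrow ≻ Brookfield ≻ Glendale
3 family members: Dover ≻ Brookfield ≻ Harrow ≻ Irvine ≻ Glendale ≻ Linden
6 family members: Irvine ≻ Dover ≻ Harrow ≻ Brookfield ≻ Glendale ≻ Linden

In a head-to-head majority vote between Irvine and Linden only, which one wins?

Irvine

Ballots ranking Irvine above Linden: 1+10+7+3+6 = 27.
Ballots ranking Linden above Irvine: 5.
Irvine wins the head-to-head, 27–5.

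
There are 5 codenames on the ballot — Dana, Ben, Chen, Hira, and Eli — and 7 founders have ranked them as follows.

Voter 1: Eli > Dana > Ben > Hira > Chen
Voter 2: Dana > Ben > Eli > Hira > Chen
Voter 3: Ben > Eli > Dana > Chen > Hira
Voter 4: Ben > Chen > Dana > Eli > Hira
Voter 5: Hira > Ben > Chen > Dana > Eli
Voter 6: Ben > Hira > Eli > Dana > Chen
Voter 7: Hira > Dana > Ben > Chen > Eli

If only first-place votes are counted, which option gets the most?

Ben

First-place vote totals:
  Dana: 1
  Ben: 3
  Chen: 0
  Hira: 2
  Eli: 1
Ben has the most first-place votes.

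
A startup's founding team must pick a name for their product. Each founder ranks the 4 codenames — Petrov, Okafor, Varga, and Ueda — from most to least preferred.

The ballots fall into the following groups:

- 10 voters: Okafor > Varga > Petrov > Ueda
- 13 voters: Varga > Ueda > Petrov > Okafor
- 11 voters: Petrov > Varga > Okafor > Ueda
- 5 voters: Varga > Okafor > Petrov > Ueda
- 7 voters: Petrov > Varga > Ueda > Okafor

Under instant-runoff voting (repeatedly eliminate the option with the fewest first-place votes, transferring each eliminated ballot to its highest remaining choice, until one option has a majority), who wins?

Round 1: Petrov 18, Varga 18, Okafor 10, Ueda 0. Ueda has the fewest and is eliminated.
Round 2: Petrov 18, Varga 18, Okafor 10. Okafor has the fewest and is eliminated.
Round 3: Varga 28, Petrov 18. Varga has a majority.

Varga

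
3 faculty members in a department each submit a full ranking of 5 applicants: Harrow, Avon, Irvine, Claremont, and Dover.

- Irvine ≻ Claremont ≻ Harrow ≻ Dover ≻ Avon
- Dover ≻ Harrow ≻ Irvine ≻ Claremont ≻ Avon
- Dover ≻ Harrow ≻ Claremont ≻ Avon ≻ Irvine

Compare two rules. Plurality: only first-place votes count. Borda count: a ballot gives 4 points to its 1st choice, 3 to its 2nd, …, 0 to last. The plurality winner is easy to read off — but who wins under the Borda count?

Dover

Plurality first-place counts: Harrow 0, Avon 0, Irvine 1, Claremont 0, Dover 2 → Dover.
Borda totals: Harrow 8, Avon 1, Irvine 6, Claremont 6, Dover 9 → Dover.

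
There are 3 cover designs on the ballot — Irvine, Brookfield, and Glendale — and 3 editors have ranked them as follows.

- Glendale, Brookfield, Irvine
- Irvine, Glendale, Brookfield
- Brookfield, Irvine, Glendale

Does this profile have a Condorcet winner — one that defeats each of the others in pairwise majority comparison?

No

Head-to-head results (3 voters total):
Irvine vs Brookfield: Brookfield wins 2–1.
Irvine vs Glendale: Irvine wins 2–1.
Brookfield vs Glendale: Glendale wins 2–1.
No candidate beats all others: Irvine beats Glendale beats Brookfield beats Irvine, a majority cycle.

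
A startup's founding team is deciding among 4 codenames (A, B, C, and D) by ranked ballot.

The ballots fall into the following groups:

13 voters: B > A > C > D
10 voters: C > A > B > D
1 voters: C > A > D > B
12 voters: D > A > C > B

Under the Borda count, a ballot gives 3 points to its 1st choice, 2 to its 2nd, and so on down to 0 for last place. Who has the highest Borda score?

Borda scores:
  A: 13·2 + 10·2 + 2 + 12·2 = 72
  B: 13·3 + 10·1 + 0 + 12·0 = 49
  C: 13·1 + 10·3 + 3 + 12·1 = 58
  D: 13·0 + 10·0 + 1 + 12·3 = 37
A has the highest total.

A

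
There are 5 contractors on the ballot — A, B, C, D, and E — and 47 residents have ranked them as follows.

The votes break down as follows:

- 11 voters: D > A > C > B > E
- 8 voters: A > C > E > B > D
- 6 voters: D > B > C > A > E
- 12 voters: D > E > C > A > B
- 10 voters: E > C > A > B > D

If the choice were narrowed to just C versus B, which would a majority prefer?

C

Ballots ranking C above B: 11+8+12+10 = 41.
Ballots ranking B above C: 6.
C wins the head-to-head, 41–6.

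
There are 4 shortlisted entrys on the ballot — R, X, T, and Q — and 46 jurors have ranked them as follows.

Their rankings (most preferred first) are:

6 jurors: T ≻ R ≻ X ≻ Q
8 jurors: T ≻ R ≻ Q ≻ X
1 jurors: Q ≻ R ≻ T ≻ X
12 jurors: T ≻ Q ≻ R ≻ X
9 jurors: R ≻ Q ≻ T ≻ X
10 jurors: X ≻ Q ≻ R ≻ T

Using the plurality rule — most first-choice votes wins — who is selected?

T

First-place vote totals:
  R: 9
  X: 10
  T: 26
  Q: 1
T has the most first-place votes.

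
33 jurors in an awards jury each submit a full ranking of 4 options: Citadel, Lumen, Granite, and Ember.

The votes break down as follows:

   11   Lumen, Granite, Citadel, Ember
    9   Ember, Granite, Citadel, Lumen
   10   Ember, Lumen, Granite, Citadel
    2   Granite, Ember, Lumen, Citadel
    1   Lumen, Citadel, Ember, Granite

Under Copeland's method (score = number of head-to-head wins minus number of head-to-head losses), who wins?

Ember

Pairwise results:
  Citadel vs Lumen: Lumen wins 24–9.
  Citadel vs Granite: Granite wins 32–1.
  Citadel vs Ember: Ember wins 21–12.
  Lumen vs Granite: Lumen wins 22–11.
  Lumen vs Ember: Ember wins 21–12.
  Granite vs Ember: Ember wins 20–13.
Copeland scores (wins − losses):
  Citadel: 0 − 3 = -3
  Lumen: 2 − 1 = 1
  Granite: 1 − 2 = -1
  Ember: 3 − 0 = 3
Ember has the best Copeland score.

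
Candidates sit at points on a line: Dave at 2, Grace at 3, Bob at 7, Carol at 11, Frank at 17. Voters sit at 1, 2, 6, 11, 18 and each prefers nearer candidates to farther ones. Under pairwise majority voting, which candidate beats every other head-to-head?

With single-peaked preferences on a line, the Condorcet winner is the candidate closest to the median voter.
The median voter (position 6) is closest to Bob at 7.
Check: Bob vs Frank — voters closer to Bob: 4 of 5.

Bob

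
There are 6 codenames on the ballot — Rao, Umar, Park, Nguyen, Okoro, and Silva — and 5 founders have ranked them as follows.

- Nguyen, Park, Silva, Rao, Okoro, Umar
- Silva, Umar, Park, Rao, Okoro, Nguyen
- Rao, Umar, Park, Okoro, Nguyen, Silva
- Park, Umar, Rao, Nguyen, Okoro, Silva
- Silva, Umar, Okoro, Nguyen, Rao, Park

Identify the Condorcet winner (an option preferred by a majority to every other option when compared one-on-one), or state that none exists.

No Condorcet winner

Head-to-head results (5 voters total):
Rao vs Umar: Umar wins 3–2.
Rao vs Park: Park wins 3–2.
Rao vs Nguyen: Rao wins 3–2.
Rao vs Okoro: Rao wins 4–1.
Rao vs Silva: Silva wins 3–2.
Umar vs Park: Umar wins 3–2.
Umar vs Nguyen: Umar wins 4–1.
Umar vs Okoro: Umar wins 4–1.
Umar vs Silva: Silva wins 3–2.
Park vs Nguyen: Park wins 3–2.
Park vs Okoro: Park wins 4–1.
Park vs Silva: Park wins 3–2.
Nguyen vs Okoro: Okoro wins 3–2.
Nguyen vs Silva: Nguyen wins 3–2.
Okoro vs Silva: Silva wins 3–2.
No candidate beats all others: Rao beats Nguyen beats Silva beats Rao, a majority cycle.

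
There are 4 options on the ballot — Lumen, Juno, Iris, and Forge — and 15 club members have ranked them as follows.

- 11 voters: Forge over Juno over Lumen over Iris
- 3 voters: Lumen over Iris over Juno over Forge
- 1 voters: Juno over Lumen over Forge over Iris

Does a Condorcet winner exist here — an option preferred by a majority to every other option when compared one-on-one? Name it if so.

Forge

Head-to-head results (15 voters total):
Lumen vs Juno: Juno wins 12–3.
Lumen vs Iris: Lumen wins 15–0.
Lumen vs Forge: Forge wins 11–4.
Juno vs Iris: Juno wins 12–3.
Juno vs Forge: Forge wins 11–4.
Iris vs Forge: Forge wins 12–3.
Forge beats each rival — Lumen (11–4), Juno (11–4), Iris (12–3) — so Forge is the Condorcet winner.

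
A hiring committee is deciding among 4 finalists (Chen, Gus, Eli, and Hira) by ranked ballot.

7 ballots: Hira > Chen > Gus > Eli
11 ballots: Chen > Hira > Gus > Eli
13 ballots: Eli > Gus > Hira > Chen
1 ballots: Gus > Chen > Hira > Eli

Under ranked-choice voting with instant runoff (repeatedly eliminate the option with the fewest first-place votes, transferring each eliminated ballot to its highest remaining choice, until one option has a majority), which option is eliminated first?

Round 1: Eli 13, Chen 11, Hira 7, Gus 1. Gus has the fewest and is eliminated.
Round 2: Eli 13, Chen 12, Hira 7. Hira has the fewest and is eliminated.
Round 3: Chen 19, Eli 13. Chen has a majority.

Gus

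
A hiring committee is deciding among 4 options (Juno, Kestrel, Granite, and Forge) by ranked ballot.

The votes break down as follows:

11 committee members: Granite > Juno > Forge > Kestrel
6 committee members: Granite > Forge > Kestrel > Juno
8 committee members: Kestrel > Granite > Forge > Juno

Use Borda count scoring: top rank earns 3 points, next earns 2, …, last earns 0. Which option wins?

Granite

Borda scores:
  Juno: 11·2 + 6·0 + 8·0 = 22
  Kestrel: 11·0 + 6·1 + 8·3 = 30
  Granite: 11·3 + 6·3 + 8·2 = 67
  Forge: 11·1 + 6·2 + 8·1 = 31
Granite has the highest total.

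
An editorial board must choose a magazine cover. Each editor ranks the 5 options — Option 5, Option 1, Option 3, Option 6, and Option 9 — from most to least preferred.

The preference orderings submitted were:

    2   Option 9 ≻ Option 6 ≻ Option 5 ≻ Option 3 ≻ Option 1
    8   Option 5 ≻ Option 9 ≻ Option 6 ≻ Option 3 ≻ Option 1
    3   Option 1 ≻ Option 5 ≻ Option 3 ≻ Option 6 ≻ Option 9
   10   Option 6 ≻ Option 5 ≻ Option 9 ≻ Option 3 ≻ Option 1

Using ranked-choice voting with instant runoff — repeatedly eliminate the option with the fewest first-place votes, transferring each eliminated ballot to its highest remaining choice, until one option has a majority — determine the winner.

Option 6

Round 1: Option 6 10, Option 5 8, Option 1 3, Option 9 2, Option 3 0. Option 3 has the fewest and is eliminated.
Round 2: Option 6 10, Option 5 8, Option 1 3, Option 9 2. Option 9 has the fewest and is eliminated.
Round 3: Option 6 12, Option 5 8, Option 1 3. Option 6 has a majority.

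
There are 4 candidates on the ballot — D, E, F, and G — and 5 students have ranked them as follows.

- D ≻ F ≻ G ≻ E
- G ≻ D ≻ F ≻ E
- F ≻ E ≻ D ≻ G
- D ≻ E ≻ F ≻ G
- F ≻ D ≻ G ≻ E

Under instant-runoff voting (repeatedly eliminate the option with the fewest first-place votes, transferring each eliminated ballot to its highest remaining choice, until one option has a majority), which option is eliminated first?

Round 1: D 2, F 2, G 1, E 0. E has the fewest and is eliminated.
Round 2: D 2, F 2, G 1. G has the fewest and is eliminated.
Round 3: D 3, F 2. D has a majority.

E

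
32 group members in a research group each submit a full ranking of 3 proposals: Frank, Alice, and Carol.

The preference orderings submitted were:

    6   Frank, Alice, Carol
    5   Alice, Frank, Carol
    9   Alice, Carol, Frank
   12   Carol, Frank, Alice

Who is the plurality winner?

First-place vote totals:
  Frank: 6
  Alice: 14
  Carol: 12
Alice has the most first-place votes.

Alice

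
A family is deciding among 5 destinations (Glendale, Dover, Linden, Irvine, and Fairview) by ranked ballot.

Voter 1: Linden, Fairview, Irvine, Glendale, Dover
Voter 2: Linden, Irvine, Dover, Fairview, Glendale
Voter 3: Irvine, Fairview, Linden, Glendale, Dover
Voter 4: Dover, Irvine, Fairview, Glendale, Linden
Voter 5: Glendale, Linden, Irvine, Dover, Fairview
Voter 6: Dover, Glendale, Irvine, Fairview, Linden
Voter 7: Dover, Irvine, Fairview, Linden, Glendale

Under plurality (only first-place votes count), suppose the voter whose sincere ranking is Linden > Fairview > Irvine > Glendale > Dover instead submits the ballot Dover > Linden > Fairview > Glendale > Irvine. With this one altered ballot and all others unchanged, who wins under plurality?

Dover

First-place totals with the altered ballot: Glendale 1, Dover 4, Linden 1, Irvine 1, Fairview 0.
The winner is unchanged: still Dover.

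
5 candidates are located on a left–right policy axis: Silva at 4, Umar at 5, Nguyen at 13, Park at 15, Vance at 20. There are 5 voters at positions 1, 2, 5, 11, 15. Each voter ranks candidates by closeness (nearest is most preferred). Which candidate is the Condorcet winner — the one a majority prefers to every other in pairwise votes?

Umar

With single-peaked preferences on a line, the Condorcet winner is the candidate closest to the median voter.
The median voter (position 5) is closest to Umar at 5.
Check: Umar vs Park — voters closer to Umar: 3 of 5.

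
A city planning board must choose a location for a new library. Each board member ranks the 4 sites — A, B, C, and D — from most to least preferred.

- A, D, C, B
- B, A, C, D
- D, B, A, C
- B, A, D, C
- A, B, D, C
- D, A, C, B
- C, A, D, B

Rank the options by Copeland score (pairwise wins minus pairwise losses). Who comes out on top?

A

Pairwise results:
  A vs B: A wins 4–3.
  A vs C: A wins 6–1.
  A vs D: A wins 5–2.
  B vs C: B wins 4–3.
  B vs D: D wins 4–3.
  C vs D: D wins 5–2.
Copeland scores (wins − losses):
  A: 3 − 0 = 3
  B: 1 − 2 = -1
  C: 0 − 3 = -3
  D: 2 − 1 = 1
A has the best Copeland score.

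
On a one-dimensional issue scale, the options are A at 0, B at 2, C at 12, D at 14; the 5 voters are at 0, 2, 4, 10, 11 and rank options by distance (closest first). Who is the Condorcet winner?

With single-peaked preferences on a line, the Condorcet winner is the candidate closest to the median voter.
The median voter (position 4) is closest to B at 2.
Check: B vs C — voters closer to B: 3 of 5.

B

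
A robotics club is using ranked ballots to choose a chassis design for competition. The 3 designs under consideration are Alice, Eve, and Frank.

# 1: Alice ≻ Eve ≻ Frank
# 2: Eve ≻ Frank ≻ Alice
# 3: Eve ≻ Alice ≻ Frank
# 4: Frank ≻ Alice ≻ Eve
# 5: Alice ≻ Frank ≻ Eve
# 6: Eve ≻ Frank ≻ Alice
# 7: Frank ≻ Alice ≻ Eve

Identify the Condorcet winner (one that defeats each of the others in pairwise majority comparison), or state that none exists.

Head-to-head results (7 voters total):
Alice vs Eve: Alice wins 4–3.
Alice vs Frank: Frank wins 4–3.
Eve vs Frank: Eve wins 4–3.
No candidate beats all others: Alice beats Eve beats Frank beats Alice, a majority cycle.

No Condorcet winner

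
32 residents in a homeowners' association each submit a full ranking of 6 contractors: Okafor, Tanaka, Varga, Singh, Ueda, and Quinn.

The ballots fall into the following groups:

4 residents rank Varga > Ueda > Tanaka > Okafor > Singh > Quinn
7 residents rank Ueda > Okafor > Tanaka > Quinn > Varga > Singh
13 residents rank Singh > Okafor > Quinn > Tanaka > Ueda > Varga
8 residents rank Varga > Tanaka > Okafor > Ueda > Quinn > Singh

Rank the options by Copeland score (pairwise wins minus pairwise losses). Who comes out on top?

Pairwise results:
  Okafor vs Tanaka: Okafor wins 20–12.
  Okafor vs Varga: Okafor wins 20–12.
  Okafor vs Singh: Okafor wins 19–13.
  Okafor vs Ueda: Okafor wins 21–11.
  Okafor vs Quinn: Okafor wins 32–0.
  Tanaka vs Varga: Tanaka wins 20–12.
  Tanaka vs Singh: Tanaka wins 19–13.
  Tanaka vs Ueda: Tanaka wins 21–11.
  Tanaka vs Quinn: Tanaka wins 19–13.
  Varga vs Singh: Varga wins 19–13.
  Varga vs Ueda: Ueda wins 20–12.
  Varga vs Quinn: Quinn wins 20–12.
  Singh vs Ueda: Ueda wins 19–13.
  Singh vs Quinn: Singh wins 17–15.
  Ueda vs Quinn: Ueda wins 19–13.
Copeland scores (wins − losses):
  Okafor: 5 − 0 = 5
  Tanaka: 4 − 1 = 3
  Varga: 1 − 4 = -3
  Singh: 1 − 4 = -3
  Ueda: 3 − 2 = 1
  Quinn: 1 − 4 = -3
Okafor has the best Copeland score.

Okafor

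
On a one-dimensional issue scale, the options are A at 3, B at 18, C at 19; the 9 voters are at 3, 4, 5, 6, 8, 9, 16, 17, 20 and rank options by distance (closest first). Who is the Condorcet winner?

With single-peaked preferences on a line, the Condorcet winner is the candidate closest to the median voter.
The median voter (position 8) is closest to A at 3.
Check: A vs C — voters closer to A: 6 of 9.

A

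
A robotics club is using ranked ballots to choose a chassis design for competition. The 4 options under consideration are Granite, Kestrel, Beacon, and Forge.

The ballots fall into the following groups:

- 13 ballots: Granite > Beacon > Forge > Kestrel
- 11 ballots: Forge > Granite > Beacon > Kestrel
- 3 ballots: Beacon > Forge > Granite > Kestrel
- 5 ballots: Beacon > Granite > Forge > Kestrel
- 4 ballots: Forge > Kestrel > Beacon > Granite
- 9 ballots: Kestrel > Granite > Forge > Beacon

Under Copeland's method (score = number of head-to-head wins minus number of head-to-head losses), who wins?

Granite

Pairwise results:
  Granite vs Kestrel: Granite wins 32–13.
  Granite vs Beacon: Granite wins 33–12.
  Granite vs Forge: Granite wins 27–18.
  Kestrel vs Beacon: Beacon wins 32–13.
  Kestrel vs Forge: Forge wins 36–9.
  Beacon vs Forge: Forge wins 24–21.
Copeland scores (wins − losses):
  Granite: 3 − 0 = 3
  Kestrel: 0 − 3 = -3
  Beacon: 1 − 2 = -1
  Forge: 2 − 1 = 1
Granite has the best Copeland score.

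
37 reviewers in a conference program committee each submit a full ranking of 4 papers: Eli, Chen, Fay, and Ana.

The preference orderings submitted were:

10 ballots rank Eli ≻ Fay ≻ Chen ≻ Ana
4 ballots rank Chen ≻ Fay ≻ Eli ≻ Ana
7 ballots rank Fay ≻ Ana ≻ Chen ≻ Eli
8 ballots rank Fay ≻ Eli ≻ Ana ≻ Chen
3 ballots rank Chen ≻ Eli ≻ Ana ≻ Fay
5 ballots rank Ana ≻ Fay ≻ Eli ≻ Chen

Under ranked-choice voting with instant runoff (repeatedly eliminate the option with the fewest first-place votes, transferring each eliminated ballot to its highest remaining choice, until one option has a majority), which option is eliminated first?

Round 1: Fay 15, Eli 10, Chen 7, Ana 5. Ana has the fewest and is eliminated.
Round 2: Fay 20, Eli 10, Chen 7. Fay has a majority.

Ana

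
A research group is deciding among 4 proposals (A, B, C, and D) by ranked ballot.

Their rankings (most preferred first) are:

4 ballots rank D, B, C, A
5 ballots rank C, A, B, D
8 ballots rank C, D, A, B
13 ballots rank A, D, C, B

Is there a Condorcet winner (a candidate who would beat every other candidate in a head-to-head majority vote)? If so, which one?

None — there is no Condorcet winner

Head-to-head results (30 voters total):
A vs B: A wins 26–4.
A vs C: C wins 17–13.
A vs D: A wins 18–12.
B vs C: C wins 26–4.
B vs D: D wins 25–5.
C vs D: D wins 17–13.
No candidate beats all others: A beats D beats C beats A, a majority cycle.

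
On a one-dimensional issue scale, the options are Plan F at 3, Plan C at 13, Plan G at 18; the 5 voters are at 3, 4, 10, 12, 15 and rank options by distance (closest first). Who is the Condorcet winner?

With single-peaked preferences on a line, the Condorcet winner is the candidate closest to the median voter.
The median voter (position 10) is closest to Plan C at 13.
Check: Plan C vs Plan G — voters closer to Plan C: 5 of 5.

Plan C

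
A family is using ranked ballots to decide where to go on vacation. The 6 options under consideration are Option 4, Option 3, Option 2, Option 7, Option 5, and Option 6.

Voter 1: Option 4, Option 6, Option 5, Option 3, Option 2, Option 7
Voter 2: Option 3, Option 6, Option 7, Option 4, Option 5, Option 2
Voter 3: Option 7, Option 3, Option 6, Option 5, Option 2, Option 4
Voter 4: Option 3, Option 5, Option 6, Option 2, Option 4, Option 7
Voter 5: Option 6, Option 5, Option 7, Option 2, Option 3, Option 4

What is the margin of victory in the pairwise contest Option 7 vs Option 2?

Ballots ranking Option 7 above Option 2: 3.
Ballots ranking Option 2 above Option 7: 2.
Option 7 wins 3–2, a margin of 1.

1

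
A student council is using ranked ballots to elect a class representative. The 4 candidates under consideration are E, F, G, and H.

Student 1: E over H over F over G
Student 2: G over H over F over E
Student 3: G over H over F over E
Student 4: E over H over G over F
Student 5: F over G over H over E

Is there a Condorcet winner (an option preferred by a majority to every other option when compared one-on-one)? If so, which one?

Head-to-head results (5 voters total):
E vs F: F wins 3–2.
E vs G: G wins 3–2.
E vs H: H wins 3–2.
F vs G: G wins 3–2.
F vs H: H wins 4–1.
G vs H: G wins 3–2.
G beats each rival — E (3–2), F (3–2), H (3–2) — so G is the Condorcet winner.

G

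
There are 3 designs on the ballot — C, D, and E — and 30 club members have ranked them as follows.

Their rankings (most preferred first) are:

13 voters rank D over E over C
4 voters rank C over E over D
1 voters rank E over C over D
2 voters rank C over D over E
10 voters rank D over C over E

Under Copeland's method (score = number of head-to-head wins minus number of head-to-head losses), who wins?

D

Pairwise results:
  C vs D: D wins 23–7.
  C vs E: C wins 16–14.
  D vs E: D wins 25–5.
Copeland scores (wins − losses):
  C: 1 − 1 = 0
  D: 2 − 0 = 2
  E: 0 − 2 = -2
D has the best Copeland score.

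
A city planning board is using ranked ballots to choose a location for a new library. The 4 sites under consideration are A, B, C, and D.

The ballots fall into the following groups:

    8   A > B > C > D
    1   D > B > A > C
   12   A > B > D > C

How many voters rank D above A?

Ballots ranking D above A: 1.
Ballots ranking A above D: 8+12 = 20.
So 1 of 21 voters prefer D to A.

1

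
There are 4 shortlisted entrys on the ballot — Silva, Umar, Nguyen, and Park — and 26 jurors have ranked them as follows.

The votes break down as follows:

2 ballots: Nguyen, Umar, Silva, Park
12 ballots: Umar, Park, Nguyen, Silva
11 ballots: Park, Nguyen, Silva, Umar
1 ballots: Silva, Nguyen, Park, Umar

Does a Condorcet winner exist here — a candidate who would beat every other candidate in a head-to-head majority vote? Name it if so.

None — there is no Condorcet winner

Head-to-head results (26 voters total):
Silva vs Umar: Umar wins 14–12.
Silva vs Nguyen: Nguyen wins 25–1.
Silva vs Park: Park wins 23–3.
Umar vs Nguyen: Nguyen wins 14–12.
Umar vs Park: Umar wins 14–12.
Nguyen vs Park: Park wins 23–3.
No candidate beats all others: Umar beats Park beats Nguyen beats Umar, a majority cycle.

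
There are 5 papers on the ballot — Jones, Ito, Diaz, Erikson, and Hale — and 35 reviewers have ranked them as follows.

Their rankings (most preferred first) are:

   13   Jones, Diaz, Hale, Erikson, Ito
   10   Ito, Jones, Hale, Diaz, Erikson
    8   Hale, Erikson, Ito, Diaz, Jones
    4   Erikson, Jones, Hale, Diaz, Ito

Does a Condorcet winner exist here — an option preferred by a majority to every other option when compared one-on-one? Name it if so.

Head-to-head results (35 voters total):
Jones vs Ito: Ito wins 18–17.
Jones vs Diaz: Jones wins 27–8.
Jones vs Erikson: Jones wins 23–12.
Jones vs Hale: Jones wins 27–8.
Ito vs Diaz: Ito wins 18–17.
Ito vs Erikson: Erikson wins 25–10.
Ito vs Hale: Hale wins 25–10.
Diaz vs Erikson: Diaz wins 23–12.
Diaz vs Hale: Hale wins 22–13.
Erikson vs Hale: Hale wins 31–4.
No candidate beats all others: Jones beats Erikson beats Ito beats Jones, a majority cycle.

There is no Condorcet winner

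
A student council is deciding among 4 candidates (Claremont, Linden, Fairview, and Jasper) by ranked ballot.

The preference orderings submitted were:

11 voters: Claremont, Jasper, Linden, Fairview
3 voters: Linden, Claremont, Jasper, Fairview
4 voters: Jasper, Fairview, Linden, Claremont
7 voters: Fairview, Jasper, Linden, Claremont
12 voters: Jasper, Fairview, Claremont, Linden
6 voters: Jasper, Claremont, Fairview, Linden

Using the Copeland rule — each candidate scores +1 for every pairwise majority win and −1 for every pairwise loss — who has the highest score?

Jasper

Pairwise results:
  Claremont vs Linden: Claremont wins 29–14.
  Claremont vs Fairview: Fairview wins 23–20.
  Claremont vs Jasper: Jasper wins 29–14.
  Linden vs Fairview: Fairview wins 29–14.
  Linden vs Jasper: Jasper wins 40–3.
  Fairview vs Jasper: Jasper wins 36–7.
Copeland scores (wins − losses):
  Claremont: 1 − 2 = -1
  Linden: 0 − 3 = -3
  Fairview: 2 − 1 = 1
  Jasper: 3 − 0 = 3
Jasper has the best Copeland score.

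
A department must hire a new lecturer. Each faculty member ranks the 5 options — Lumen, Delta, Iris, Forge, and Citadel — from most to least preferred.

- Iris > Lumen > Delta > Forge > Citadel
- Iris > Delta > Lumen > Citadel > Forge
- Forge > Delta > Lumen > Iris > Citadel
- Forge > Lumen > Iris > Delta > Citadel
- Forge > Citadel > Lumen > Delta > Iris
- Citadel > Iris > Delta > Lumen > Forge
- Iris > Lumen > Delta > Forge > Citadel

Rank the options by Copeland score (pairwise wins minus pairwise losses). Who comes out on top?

Pairwise results:
  Lumen vs Delta: Lumen wins 4–3.
  Lumen vs Iris: Iris wins 4–3.
  Lumen vs Forge: Lumen wins 4–3.
  Lumen vs Citadel: Lumen wins 5–2.
  Delta vs Iris: Iris wins 5–2.
  Delta vs Forge: Delta wins 4–3.
  Delta vs Citadel: Delta wins 5–2.
  Iris vs Forge: Iris wins 4–3.
  Iris vs Citadel: Iris wins 5–2.
  Forge vs Citadel: Forge wins 5–2.
Copeland scores (wins − losses):
  Lumen: 3 − 1 = 2
  Delta: 2 − 2 = 0
  Iris: 4 − 0 = 4
  Forge: 1 − 3 = -2
  Citadel: 0 − 4 = -4
Iris has the best Copeland score.

Iris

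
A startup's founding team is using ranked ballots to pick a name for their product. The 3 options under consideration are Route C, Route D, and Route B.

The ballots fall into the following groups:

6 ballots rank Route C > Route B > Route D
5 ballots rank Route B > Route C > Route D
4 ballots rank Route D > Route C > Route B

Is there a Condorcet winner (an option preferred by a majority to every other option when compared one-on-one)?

Yes

Head-to-head results (15 voters total):
Route C vs Route D: Route C wins 11–4.
Route C vs Route B: Route C wins 10–5.
Route D vs Route B: Route B wins 11–4.
Route C beats each rival — Route D (11–4), Route B (10–5) — so Route C is the Condorcet winner.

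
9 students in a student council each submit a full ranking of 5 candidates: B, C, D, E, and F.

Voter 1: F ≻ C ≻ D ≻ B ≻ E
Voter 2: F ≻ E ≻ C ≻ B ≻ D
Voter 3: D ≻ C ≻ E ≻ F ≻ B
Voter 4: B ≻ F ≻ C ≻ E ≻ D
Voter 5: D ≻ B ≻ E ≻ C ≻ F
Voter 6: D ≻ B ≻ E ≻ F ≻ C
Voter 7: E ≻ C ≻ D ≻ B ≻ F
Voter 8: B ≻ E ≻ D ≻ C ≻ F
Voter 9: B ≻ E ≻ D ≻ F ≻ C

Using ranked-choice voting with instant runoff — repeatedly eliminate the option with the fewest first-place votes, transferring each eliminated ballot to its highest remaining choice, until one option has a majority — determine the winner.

Round 1: B 3, D 3, F 2, E 1, C 0. C has the fewest and is eliminated.
Round 2: B 3, D 3, F 2, E 1. E has the fewest and is eliminated.
Round 3: D 4, B 3, F 2. F has the fewest and is eliminated.
Round 4: D 5, B 4. D has a majority.

D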